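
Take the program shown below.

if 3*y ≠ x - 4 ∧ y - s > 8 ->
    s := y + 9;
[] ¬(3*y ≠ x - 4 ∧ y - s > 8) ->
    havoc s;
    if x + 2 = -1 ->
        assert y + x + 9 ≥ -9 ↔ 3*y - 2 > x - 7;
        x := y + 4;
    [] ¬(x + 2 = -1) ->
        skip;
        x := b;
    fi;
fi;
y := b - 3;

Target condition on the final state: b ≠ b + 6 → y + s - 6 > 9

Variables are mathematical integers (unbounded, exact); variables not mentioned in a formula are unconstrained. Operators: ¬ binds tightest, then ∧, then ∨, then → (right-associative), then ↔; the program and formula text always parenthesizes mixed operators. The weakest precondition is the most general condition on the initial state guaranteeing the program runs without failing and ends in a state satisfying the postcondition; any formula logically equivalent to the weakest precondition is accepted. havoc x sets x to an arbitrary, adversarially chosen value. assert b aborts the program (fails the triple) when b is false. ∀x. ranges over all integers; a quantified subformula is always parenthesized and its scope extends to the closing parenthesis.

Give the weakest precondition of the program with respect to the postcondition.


Working backward. After the program, the postcondition b ≠ b + 6 → y + s - 6 > 9 must hold; in canonical form it is s + y > 15.
Before y := b - 3: b + s > 18
Then branch requires b + y > 9; else branch requires ∀s_1. ((x = -3 → ((x + y ≥ -18 ↔ 3*y > x - 5) ∧ b + s_1 > 18)) ∧ ((¬(x = -3)) → b + s_1 > 18)).
Before the if: ((3*y ≠ x - 4 ∧ y > s + 8) → b + y > 9) ∧ ((¬(3*y ≠ x - 4 ∧ y > s + 8)) → (∀s_1. ((x = -3 → ((x + y ≥ -18 ↔ 3*y > x - 5) ∧ b + s_1 > 18)) ∧ ((¬(x = -3)) → b + s_1 > 18))))
Answer: WP = ((3*y ≠ x - 4 ∧ y > s + 8) → b + y > 9) ∧ ((¬(3*y ≠ x - 4 ∧ y > s + 8)) → (∀s_1. ((x = -3 → ((x + y ≥ -18 ↔ 3*y > x - 5) ∧ b + s_1 > 18)) ∧ ((¬(x = -3)) → b + s_1 > 18))))


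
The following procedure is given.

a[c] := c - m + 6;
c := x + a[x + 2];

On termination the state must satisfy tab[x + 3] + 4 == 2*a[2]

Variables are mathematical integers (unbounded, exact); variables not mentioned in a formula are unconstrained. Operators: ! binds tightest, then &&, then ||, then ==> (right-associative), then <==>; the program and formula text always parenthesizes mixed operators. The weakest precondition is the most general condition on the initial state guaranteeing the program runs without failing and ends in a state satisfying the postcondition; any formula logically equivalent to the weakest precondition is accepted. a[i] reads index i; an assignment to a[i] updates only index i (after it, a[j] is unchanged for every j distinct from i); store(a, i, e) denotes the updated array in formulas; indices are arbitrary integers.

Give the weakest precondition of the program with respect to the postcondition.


Working backward. After the program, the postcondition tab[x + 3] + 4 == 2*a[2] must hold; in canonical form it is tab[x + 3] == 2*a[2] - 4.
Before c := x + a[x + 2]: tab[x + 3] == 2*a[2] - 4
Before a[c] := c - m + 6: tab[x + 3] == 2*store(a, c, c - m + 6)[2] - 4
Answer: WP = tab[x + 3] == 2*store(a, c, c - m + 6)[2] - 4


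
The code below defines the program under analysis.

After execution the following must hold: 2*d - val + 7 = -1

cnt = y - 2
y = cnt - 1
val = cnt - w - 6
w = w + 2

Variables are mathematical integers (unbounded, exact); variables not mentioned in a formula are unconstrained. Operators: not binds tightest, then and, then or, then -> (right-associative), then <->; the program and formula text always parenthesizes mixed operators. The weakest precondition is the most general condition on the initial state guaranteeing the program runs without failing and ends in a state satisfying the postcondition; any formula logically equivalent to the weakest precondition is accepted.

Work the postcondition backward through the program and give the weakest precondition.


Working backward. After the program, the postcondition 2*d - val + 7 = -1 must hold; in canonical form it is 2*d = val - 8.
Before w := w + 2: 2*d = val - 8
Before val := cnt - w - 6: 2*d + w = cnt - 14
Before y := cnt - 1: 2*d + w = cnt - 14
Before cnt := y - 2: 2*d + w = y - 16
Answer: WP = 2*d + w = y - 16


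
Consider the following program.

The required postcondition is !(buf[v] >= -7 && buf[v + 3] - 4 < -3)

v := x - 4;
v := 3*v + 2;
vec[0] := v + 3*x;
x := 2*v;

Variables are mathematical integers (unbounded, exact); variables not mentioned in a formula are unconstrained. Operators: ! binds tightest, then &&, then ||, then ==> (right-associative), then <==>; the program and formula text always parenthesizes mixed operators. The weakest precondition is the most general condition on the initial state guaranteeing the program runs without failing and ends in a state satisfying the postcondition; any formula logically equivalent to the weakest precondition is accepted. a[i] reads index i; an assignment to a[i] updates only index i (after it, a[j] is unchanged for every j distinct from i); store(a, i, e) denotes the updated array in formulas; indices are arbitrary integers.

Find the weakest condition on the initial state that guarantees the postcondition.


Working backward. After the program, the postcondition !(buf[v] >= -7 && buf[v + 3] - 4 < -3) must hold; in canonical form it is !(buf[v] >= -7 && buf[v + 3] < 1).
Before x := 2*v: !(buf[v] >= -7 && buf[v + 3] < 1)
Before vec[0] := v + 3*x: !(buf[v] >= -7 && buf[v + 3] < 1)
Before v := 3*v + 2: !(buf[3*v + 2] >= -7 && buf[3*v + 5] < 1)
Before v := x - 4: !(buf[3*x - 10] >= -7 && buf[3*x - 7] < 1)
Answer: WP = !(buf[3*x - 10] >= -7 && buf[3*x - 7] < 1)


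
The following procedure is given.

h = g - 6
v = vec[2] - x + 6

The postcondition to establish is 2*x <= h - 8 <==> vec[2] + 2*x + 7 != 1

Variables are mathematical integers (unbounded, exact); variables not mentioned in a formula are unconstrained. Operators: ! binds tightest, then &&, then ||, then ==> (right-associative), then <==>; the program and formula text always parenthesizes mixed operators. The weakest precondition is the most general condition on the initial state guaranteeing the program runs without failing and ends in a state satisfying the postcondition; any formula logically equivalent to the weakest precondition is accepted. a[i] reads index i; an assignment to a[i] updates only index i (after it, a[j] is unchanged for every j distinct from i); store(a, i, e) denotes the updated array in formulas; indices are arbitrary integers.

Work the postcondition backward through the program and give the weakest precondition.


Working backward. After the program, the postcondition 2*x <= h - 8 <==> vec[2] + 2*x + 7 != 1 must hold; in canonical form it is 2*x <= h - 8 <==> vec[2] + 2*x != -6.
Before v := vec[2] - x + 6: 2*x <= h - 8 <==> vec[2] + 2*x != -6
Before h := g - 6: 2*x <= g - 14 <==> vec[2] + 2*x != -6
Answer: WP = 2*x <= g - 14 <==> vec[2] + 2*x != -6


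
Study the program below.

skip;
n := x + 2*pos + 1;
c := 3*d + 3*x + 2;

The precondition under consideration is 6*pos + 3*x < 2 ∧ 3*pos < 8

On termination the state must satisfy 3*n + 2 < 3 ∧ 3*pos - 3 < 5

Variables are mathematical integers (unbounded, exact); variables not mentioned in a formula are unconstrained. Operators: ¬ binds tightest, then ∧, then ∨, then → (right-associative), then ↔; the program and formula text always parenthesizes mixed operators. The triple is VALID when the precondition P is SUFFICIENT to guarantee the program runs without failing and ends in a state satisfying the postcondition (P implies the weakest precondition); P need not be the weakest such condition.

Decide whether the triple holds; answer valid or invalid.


Working backward. After the program, the postcondition 3*n + 2 < 3 ∧ 3*pos - 3 < 5 must hold; in canonical form it is 3*n < 1 ∧ 3*pos < 8.
Before c := 3*d + 3*x + 2: 3*n < 1 ∧ 3*pos < 8
Before n := x + 2*pos + 1: 6*pos + 3*x < -2 ∧ 3*pos < 8
Before skip: 6*pos + 3*x < -2 ∧ 3*pos < 8
The weakest precondition is 6*pos + 3*x < -2 ∧ 3*pos < 8.
Check whether 6*pos + 3*x < 2 ∧ 3*pos < 8 implies it.
Countermodel: at the initial state pos = 0, x = 0, the precondition holds but the weakest precondition fails.
Answer: invalid


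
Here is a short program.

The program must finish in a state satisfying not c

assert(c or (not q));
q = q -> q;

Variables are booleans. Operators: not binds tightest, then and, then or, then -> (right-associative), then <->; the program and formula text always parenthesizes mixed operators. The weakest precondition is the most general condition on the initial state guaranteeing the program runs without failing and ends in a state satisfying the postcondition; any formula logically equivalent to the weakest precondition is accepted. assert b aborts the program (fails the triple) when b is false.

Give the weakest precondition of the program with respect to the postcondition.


Working backward. After the program, not c must hold.
Before q := q -> q: not c
Before assert c or (not q): (c or (not q)) and (not c)
Answer: WP = (c or (not q)) and (not c)


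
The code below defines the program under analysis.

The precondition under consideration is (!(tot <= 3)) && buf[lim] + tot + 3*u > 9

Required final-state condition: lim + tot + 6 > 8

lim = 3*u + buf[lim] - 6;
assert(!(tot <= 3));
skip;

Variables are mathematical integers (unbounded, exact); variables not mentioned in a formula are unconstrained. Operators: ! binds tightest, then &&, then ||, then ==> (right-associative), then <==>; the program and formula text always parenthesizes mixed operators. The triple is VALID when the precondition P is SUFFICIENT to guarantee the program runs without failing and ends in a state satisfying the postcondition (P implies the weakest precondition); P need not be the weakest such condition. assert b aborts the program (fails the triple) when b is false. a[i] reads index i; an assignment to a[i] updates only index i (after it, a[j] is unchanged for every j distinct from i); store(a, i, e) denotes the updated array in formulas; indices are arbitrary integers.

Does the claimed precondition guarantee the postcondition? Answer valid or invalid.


Working backward. After the program, the postcondition lim + tot + 6 > 8 must hold; in canonical form it is lim + tot > 2.
Before skip: lim + tot > 2
Before assert !(tot <= 3): (!(tot <= 3)) && lim + tot > 2
Before lim := 3*u + buf[lim] - 6: (!(tot <= 3)) && buf[lim] + tot + 3*u > 8
The weakest precondition is (!(tot <= 3)) && buf[lim] + tot + 3*u > 8.
Check whether (!(tot <= 3)) && buf[lim] + tot + 3*u > 9 implies it.
Every state satisfying the precondition satisfies the weakest precondition: the implication holds.
Answer: valid


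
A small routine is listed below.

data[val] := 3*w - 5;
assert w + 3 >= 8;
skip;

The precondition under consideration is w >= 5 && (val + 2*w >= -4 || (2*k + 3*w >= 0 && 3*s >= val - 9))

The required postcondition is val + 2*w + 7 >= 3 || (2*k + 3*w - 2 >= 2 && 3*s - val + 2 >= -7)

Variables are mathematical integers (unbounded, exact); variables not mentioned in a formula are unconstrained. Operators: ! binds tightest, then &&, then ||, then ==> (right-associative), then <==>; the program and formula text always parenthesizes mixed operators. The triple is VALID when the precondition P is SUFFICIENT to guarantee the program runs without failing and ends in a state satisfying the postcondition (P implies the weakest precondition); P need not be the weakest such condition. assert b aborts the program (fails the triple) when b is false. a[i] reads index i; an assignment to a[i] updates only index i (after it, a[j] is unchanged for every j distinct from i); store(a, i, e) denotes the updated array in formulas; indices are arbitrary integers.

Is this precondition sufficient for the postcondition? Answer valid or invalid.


Working backward. After the program, the postcondition val + 2*w + 7 >= 3 || (2*k + 3*w - 2 >= 2 && 3*s - val + 2 >= -7) must hold; in canonical form it is val + 2*w >= -4 || (2*k + 3*w >= 4 && 3*s >= val - 9).
Before skip: val + 2*w >= -4 || (2*k + 3*w >= 4 && 3*s >= val - 9)
Before assert w + 3 >= 8: w >= 5 && (val + 2*w >= -4 || (2*k + 3*w >= 4 && 3*s >= val - 9))
Before data[val] := 3*w - 5: w >= 5 && (val + 2*w >= -4 || (2*k + 3*w >= 4 && 3*s >= val - 9))
The weakest precondition is w >= 5 && (val + 2*w >= -4 || (2*k + 3*w >= 4 && 3*s >= val - 9)).
Check whether w >= 5 && (val + 2*w >= -4 || (2*k + 3*w >= 0 && 3*s >= val - 9)) implies it.
Countermodel: at the initial state k = -6, s = 0, val = -15, w = 5, the precondition holds but the weakest precondition fails.
Answer: invalid


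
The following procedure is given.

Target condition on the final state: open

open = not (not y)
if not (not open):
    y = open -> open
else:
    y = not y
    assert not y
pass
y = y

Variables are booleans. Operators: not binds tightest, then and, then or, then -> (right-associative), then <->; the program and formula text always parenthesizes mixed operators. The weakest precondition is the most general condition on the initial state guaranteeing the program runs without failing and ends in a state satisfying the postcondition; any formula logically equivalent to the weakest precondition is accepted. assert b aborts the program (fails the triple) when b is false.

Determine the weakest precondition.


Working backward. After the program, open must hold.
Before y := y: open
Before skip: open
Then branch requires open; else branch requires y and open.
Before the if: (not open) -> (y and open)
Before open := not (not y): (not y) -> y
Answer: WP = (not y) -> y


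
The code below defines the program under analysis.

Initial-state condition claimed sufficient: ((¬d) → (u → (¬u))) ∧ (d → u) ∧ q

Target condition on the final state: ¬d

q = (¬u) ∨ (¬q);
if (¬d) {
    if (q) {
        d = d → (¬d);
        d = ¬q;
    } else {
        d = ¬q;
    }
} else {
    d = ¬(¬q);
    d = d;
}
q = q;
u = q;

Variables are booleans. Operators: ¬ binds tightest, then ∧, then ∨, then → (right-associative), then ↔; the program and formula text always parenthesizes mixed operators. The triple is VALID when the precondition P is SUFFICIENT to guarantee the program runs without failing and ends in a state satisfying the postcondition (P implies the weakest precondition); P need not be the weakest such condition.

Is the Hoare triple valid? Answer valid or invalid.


Working backward. After the program, ¬d must hold.
Before u := q: ¬d
Before q := q: ¬d
Then branch requires (¬q) → q; else branch requires ¬q.
Before the if: ((¬d) → ((¬q) → q)) ∧ (d → (¬q))
Before q := (¬u) ∨ (¬q): ((¬d) → ((¬((¬u) ∨ (¬q))) → ((¬u) ∨ (¬q)))) ∧ (d → (¬((¬u) ∨ (¬q))))
The weakest precondition is ((¬d) → ((¬((¬u) ∨ (¬q))) → ((¬u) ∨ (¬q)))) ∧ (d → (¬((¬u) ∨ (¬q)))).
Check whether ((¬d) → (u → (¬u))) ∧ (d → u) ∧ q implies it.
Every state satisfying the precondition satisfies the weakest precondition: the implication holds.
Answer: valid


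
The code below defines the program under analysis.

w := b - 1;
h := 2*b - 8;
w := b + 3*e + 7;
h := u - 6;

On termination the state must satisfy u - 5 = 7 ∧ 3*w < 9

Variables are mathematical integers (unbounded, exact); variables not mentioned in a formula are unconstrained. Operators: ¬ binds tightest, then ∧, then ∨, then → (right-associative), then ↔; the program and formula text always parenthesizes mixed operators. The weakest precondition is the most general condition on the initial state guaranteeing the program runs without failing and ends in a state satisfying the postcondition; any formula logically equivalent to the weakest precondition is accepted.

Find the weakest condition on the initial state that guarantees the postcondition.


Working backward. After the program, the postcondition u - 5 = 7 ∧ 3*w < 9 must hold; in canonical form it is u = 12 ∧ 3*w < 9.
Before h := u - 6: u = 12 ∧ 3*w < 9
Before w := b + 3*e + 7: u = 12 ∧ 3*b + 9*e < -12
Before h := 2*b - 8: u = 12 ∧ 3*b + 9*e < -12
Before w := b - 1: u = 12 ∧ 3*b + 9*e < -12
Answer: WP = u = 12 ∧ 3*b + 9*e < -12


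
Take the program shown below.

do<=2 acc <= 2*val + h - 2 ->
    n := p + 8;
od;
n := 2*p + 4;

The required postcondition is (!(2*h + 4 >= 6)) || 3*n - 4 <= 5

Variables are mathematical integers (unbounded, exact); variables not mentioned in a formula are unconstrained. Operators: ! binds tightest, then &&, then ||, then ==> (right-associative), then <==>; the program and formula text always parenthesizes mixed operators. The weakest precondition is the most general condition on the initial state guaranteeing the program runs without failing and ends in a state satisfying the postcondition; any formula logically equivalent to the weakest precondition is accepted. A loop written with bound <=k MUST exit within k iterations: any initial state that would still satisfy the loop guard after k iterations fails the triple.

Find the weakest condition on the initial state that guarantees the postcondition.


Working backward. After the program, the postcondition (!(2*h + 4 >= 6)) || 3*n - 4 <= 5 must hold; in canonical form it is (!(2*h >= 2)) || 3*n <= 9.
Before n := 2*p + 4: (!(2*h >= 2)) || 6*p <= -3
Before the loop (bound <=2), unroll the exhaustion recursion (WP_0 = exit-now case; WP_j = one more guarded iteration, up to j = 2):
  WP_0: (!(acc <= h + 2*val - 2)) && ((!(2*h >= 2)) || 6*p <= -3)
  WP_1: (acc <= h + 2*val - 2 ==> ((!(acc <= h + 2*val - 2)) && ((!(2*h >= 2)) || 6*p <= -3))) && ((!(acc <= h + 2*val - 2)) ==> ((!(2*h >= 2)) || 6*p <= -3))
  WP_2: (acc <= h + 2*val - 2 ==> ((acc <= h + 2*val - 2 ==> ((!(acc <= h + 2*val - 2)) && ((!(2*h >= 2)) || 6*p <= -3))) && ((!(acc <= h + 2*val - 2)) ==> ((!(2*h >= 2)) || 6*p <= -3)))) && ((!(acc <= h + 2*val - 2)) ==> ((!(2*h >= 2)) || 6*p <= -3))
So before the loop: (acc <= h + 2*val - 2 ==> ((acc <= h + 2*val - 2 ==> ((!(acc <= h + 2*val - 2)) && ((!(2*h >= 2)) || 6*p <= -3))) && ((!(acc <= h + 2*val - 2)) ==> ((!(2*h >= 2)) || 6*p <= -3)))) && ((!(acc <= h + 2*val - 2)) ==> ((!(2*h >= 2)) || 6*p <= -3))
Answer: WP = (acc <= h + 2*val - 2 ==> ((acc <= h + 2*val - 2 ==> ((!(acc <= h + 2*val - 2)) && ((!(2*h >= 2)) || 6*p <= -3))) && ((!(acc <= h + 2*val - 2)) ==> ((!(2*h >= 2)) || 6*p <= -3)))) && ((!(acc <= h + 2*val - 2)) ==> ((!(2*h >= 2)) || 6*p <= -3))


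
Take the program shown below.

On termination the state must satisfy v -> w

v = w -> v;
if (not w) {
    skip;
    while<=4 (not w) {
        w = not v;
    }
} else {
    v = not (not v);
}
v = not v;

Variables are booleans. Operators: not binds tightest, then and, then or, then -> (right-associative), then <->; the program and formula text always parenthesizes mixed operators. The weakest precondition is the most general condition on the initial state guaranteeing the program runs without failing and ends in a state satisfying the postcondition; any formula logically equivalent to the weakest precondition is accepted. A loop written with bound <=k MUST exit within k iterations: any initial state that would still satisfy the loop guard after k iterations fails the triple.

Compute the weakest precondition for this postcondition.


Working backward. After the program, v -> w must hold.
Before v := not v: (not v) -> w
Then branch requires ((not w) -> (v -> (v -> (v -> (not v))))) and (w -> ((not v) -> w)); else branch requires (not v) -> w.
Before the if: ((not w) -> (((not w) -> (v -> (v -> (v -> (not v))))) and (w -> ((not v) -> w)))) and (w -> ((not v) -> w))
Before v := w -> v: ((not w) -> (((not w) -> ((w -> v) -> ((w -> v) -> ((w -> v) -> (not (w -> v)))))) and (w -> ((not (w -> v)) -> w)))) and (w -> ((not (w -> v)) -> w))
Answer: WP = ((not w) -> (((not w) -> ((w -> v) -> ((w -> v) -> ((w -> v) -> (not (w -> v)))))) and (w -> ((not (w -> v)) -> w)))) and (w -> ((not (w -> v)) -> w))


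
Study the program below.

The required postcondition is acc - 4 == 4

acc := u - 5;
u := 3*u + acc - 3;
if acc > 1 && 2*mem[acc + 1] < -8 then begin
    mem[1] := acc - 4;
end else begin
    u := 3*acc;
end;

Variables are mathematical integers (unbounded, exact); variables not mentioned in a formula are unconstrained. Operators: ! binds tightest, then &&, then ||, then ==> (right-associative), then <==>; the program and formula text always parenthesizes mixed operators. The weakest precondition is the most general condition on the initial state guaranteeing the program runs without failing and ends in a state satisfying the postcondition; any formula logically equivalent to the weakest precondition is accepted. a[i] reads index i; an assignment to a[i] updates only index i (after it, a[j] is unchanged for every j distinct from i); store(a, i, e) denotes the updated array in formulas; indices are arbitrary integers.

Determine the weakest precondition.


Working backward. After the program, the postcondition acc - 4 == 4 must hold; in canonical form it is acc == 8.
Then branch requires acc == 8; else branch requires acc == 8.
Before the if: ((acc > 1 && 2*mem[acc + 1] < -8) ==> acc == 8) && ((!(acc > 1 && 2*mem[acc + 1] < -8)) ==> acc == 8)
Before u := 3*u + acc - 3: ((acc > 1 && 2*mem[acc + 1] < -8) ==> acc == 8) && ((!(acc > 1 && 2*mem[acc + 1] < -8)) ==> acc == 8)
Before acc := u - 5: ((u > 6 && 2*mem[u - 4] < -8) ==> u == 13) && ((!(u > 6 && 2*mem[u - 4] < -8)) ==> u == 13)
Answer: WP = ((u > 6 && 2*mem[u - 4] < -8) ==> u == 13) && ((!(u > 6 && 2*mem[u - 4] < -8)) ==> u == 13)


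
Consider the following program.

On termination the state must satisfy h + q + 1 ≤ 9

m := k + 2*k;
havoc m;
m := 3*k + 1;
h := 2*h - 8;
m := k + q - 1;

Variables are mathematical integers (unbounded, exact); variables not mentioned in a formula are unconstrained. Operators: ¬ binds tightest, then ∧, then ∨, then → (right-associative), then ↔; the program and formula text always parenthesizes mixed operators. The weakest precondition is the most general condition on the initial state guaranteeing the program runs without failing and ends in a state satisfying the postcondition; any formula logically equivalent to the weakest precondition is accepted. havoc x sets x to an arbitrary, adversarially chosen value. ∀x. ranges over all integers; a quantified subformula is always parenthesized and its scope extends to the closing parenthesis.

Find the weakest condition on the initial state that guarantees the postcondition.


Working backward. After the program, the postcondition h + q + 1 ≤ 9 must hold; in canonical form it is h + q ≤ 8.
Before m := k + q - 1: h + q ≤ 8
Before h := 2*h - 8: 2*h + q ≤ 16
Before m := 3*k + 1: 2*h + q ≤ 16
Before havoc m: 2*h + q ≤ 16
Before m := k + 2*k: 2*h + q ≤ 16
Answer: WP = 2*h + q ≤ 16


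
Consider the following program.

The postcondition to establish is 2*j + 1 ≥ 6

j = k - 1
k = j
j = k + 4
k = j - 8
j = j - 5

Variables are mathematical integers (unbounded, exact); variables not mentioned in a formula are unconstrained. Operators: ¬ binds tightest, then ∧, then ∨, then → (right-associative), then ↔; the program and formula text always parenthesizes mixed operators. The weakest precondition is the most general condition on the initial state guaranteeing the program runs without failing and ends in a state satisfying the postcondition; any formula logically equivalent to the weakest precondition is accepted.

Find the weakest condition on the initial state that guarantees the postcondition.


Working backward. After the program, the postcondition 2*j + 1 ≥ 6 must hold; in canonical form it is 2*j ≥ 5.
Before j := j - 5: 2*j ≥ 15
Before k := j - 8: 2*j ≥ 15
Before j := k + 4: 2*k ≥ 7
Before k := j: 2*j ≥ 7
Before j := k - 1: 2*k ≥ 9
Answer: WP = 2*k ≥ 9


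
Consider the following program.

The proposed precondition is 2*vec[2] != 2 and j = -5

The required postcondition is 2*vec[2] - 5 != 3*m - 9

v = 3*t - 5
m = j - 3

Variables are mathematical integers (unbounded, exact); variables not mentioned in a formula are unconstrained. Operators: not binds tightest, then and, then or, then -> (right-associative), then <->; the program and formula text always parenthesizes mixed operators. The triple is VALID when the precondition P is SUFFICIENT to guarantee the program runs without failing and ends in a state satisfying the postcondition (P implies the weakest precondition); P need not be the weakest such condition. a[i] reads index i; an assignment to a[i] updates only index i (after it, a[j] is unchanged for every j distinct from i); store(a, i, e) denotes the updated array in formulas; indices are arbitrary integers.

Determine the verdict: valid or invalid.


Working backward. After the program, the postcondition 2*vec[2] - 5 != 3*m - 9 must hold; in canonical form it is 2*vec[2] != 3*m - 4.
Before m := j - 3: 2*vec[2] != 3*j - 13
Before v := 3*t - 5: 2*vec[2] != 3*j - 13
The weakest precondition is 2*vec[2] != 3*j - 13.
Check whether 2*vec[2] != 2 and j = -5 implies it.
Countermodel: at the initial state j = -5, vec = {[2] = -14, elsewhere -14}, the precondition holds but the weakest precondition fails.
Answer: invalid


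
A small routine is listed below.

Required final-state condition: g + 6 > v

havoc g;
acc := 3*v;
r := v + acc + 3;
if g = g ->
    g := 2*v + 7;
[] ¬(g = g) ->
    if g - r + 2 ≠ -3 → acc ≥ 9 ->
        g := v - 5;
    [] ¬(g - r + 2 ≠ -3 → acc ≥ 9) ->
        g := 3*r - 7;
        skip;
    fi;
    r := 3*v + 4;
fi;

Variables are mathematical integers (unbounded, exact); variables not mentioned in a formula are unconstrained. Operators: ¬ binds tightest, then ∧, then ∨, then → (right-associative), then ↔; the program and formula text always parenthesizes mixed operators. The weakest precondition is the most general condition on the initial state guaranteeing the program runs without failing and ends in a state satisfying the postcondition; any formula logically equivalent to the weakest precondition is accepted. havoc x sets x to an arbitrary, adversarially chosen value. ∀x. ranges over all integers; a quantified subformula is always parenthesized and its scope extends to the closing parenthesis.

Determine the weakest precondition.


Working backward. After the program, the postcondition g + 6 > v must hold; in canonical form it is g > v - 6.
Then branch requires v > -13; else branch requires (¬(g ≠ r - 5 → acc ≥ 9)) → 3*r > v + 1.
Before the if: v > -13
Before r := v + acc + 3: v > -13
Before acc := 3*v: v > -13
Before havoc g: v > -13
Answer: WP = v > -13


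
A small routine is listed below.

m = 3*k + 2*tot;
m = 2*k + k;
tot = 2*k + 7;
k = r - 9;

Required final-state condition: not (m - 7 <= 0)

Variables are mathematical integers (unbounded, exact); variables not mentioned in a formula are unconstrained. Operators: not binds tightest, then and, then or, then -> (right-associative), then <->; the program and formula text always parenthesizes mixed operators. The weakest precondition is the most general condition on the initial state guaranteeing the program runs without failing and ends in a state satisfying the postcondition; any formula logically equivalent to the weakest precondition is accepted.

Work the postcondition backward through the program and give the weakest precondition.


Working backward. After the program, the postcondition not (m - 7 <= 0) must hold; in canonical form it is not (m <= 7).
Before k := r - 9: not (m <= 7)
Before tot := 2*k + 7: not (m <= 7)
Before m := 2*k + k: not (3*k <= 7)
Before m := 3*k + 2*tot: not (3*k <= 7)
Answer: WP = not (3*k <= 7)


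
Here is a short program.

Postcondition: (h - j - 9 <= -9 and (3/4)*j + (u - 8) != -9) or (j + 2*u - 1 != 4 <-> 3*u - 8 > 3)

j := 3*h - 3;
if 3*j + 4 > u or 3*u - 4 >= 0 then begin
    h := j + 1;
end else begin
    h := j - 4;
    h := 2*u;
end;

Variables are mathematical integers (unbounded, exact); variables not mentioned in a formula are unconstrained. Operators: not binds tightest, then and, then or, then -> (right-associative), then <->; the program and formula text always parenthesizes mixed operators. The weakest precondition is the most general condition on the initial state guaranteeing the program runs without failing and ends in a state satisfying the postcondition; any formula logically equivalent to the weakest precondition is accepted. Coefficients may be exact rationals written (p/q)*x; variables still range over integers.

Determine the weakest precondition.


Working backward. After the program, the postcondition (h - j - 9 <= -9 and (3/4)*j + (u - 8) != -9) or (j + 2*u - 1 != 4 <-> 3*u - 8 > 3) must hold; in canonical form it is (h <= j and (3/4)*j + u != -1) or (j + 2*u != 5 <-> 3*u > 11).
Then branch requires j + 2*u != 5 <-> 3*u > 11; else branch requires (2*u <= j and (3/4)*j + u != -1) or (j + 2*u != 5 <-> 3*u > 11).
Before the if: ((3*j > u - 4 or 3*u >= 4) -> (j + 2*u != 5 <-> 3*u > 11)) and ((not (3*j > u - 4 or 3*u >= 4)) -> ((2*u <= j and (3/4)*j + u != -1) or (j + 2*u != 5 <-> 3*u > 11)))
Before j := 3*h - 3: ((9*h > u + 5 or 3*u >= 4) -> (3*h + 2*u != 8 <-> 3*u > 11)) and ((not (9*h > u + 5 or 3*u >= 4)) -> ((2*u <= 3*h - 3 and (9/4)*h + u != 5/4) or (3*h + 2*u != 8 <-> 3*u > 11)))
Answer: WP = ((9*h > u + 5 or 3*u >= 4) -> (3*h + 2*u != 8 <-> 3*u > 11)) and ((not (9*h > u + 5 or 3*u >= 4)) -> ((2*u <= 3*h - 3 and (9/4)*h + u != 5/4) or (3*h + 2*u != 8 <-> 3*u > 11)))


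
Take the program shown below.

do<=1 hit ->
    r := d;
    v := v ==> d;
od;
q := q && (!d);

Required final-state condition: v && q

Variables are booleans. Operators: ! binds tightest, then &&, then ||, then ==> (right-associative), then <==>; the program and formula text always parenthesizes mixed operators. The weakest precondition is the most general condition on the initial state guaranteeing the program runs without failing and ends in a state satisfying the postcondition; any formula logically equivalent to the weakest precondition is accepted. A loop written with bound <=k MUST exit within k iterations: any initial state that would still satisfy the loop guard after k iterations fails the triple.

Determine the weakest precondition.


Working backward. After the program, v && q must hold.
Before q := q && (!d): v && q && (!d)
Before the loop (bound <=1), unroll the exhaustion recursion (WP_0 = exit-now case; WP_j = one more guarded iteration, up to j = 1):
  WP_0: (!hit) && v && q && (!d)
  WP_1: (hit ==> ((!hit) && (v ==> d) && q && (!d))) && ((!hit) ==> (v && q && (!d)))
So before the loop: (hit ==> ((!hit) && (v ==> d) && q && (!d))) && ((!hit) ==> (v && q && (!d)))
Answer: WP = (hit ==> ((!hit) && (v ==> d) && q && (!d))) && ((!hit) ==> (v && q && (!d)))


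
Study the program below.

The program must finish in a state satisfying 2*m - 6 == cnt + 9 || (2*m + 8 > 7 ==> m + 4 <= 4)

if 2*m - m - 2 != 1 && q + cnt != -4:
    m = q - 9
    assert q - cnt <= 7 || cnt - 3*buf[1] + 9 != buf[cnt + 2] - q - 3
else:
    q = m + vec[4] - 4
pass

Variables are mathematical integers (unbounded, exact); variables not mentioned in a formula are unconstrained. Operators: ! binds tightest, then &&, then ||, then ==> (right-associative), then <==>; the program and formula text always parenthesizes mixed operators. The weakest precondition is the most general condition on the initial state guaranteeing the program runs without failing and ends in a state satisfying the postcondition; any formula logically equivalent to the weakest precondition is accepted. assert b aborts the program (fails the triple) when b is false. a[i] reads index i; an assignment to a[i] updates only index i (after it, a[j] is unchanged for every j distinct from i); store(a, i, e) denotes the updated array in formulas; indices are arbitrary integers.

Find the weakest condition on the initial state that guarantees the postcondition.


Working backward. After the program, the postcondition 2*m - 6 == cnt + 9 || (2*m + 8 > 7 ==> m + 4 <= 4) must hold; in canonical form it is 2*m == cnt + 15 || (2*m > -1 ==> m <= 0).
Before skip: 2*m == cnt + 15 || (2*m > -1 ==> m <= 0)
Then branch requires (q <= cnt + 7 || cnt + q != buf[cnt + 2] + 3*buf[1] - 12) && (2*q == cnt + 33 || (2*q > 17 ==> q <= 9)); else branch requires 2*m == cnt + 15 || (2*m > -1 ==> m <= 0).
Before the if: ((m != 3 && cnt + q != -4) ==> ((q <= cnt + 7 || cnt + q != buf[cnt + 2] + 3*buf[1] - 12) && (2*q == cnt + 33 || (2*q > 17 ==> q <= 9)))) && ((!(m != 3 && cnt + q != -4)) ==> (2*m == cnt + 15 || (2*m > -1 ==> m <= 0)))
Answer: WP = ((m != 3 && cnt + q != -4) ==> ((q <= cnt + 7 || cnt + q != buf[cnt + 2] + 3*buf[1] - 12) && (2*q == cnt + 33 || (2*q > 17 ==> q <= 9)))) && ((!(m != 3 && cnt + q != -4)) ==> (2*m == cnt + 15 || (2*m > -1 ==> m <= 0)))


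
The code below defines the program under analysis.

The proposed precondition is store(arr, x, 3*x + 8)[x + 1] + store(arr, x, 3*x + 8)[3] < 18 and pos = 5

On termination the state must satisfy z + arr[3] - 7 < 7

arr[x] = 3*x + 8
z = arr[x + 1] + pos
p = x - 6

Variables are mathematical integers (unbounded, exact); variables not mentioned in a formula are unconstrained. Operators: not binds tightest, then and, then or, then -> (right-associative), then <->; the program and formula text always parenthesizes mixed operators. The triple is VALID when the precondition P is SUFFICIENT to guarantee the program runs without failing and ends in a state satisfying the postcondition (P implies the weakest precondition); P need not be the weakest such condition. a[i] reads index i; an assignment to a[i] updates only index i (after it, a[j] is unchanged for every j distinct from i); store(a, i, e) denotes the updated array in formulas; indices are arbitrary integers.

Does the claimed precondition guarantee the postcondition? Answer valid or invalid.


Working backward. After the program, the postcondition z + arr[3] - 7 < 7 must hold; in canonical form it is arr[3] + z < 14.
Before p := x - 6: arr[3] + z < 14
Before z := arr[x + 1] + pos: arr[x + 1] + arr[3] + pos < 14
Before arr[x] := 3*x + 8: store(arr, x, 3*x + 8)[x + 1] + store(arr, x, 3*x + 8)[3] + pos < 14
The weakest precondition is store(arr, x, 3*x + 8)[x + 1] + store(arr, x, 3*x + 8)[3] + pos < 14.
Check whether store(arr, x, 3*x + 8)[x + 1] + store(arr, x, 3*x + 8)[3] < 18 and pos = 5 implies it.
Countermodel: at the initial state arr = {[0] = 2, [1] = -7031, [3] = 7040, elsewhere 2}, pos = 5, x = 0, the precondition holds but the weakest precondition fails.
Answer: invalid


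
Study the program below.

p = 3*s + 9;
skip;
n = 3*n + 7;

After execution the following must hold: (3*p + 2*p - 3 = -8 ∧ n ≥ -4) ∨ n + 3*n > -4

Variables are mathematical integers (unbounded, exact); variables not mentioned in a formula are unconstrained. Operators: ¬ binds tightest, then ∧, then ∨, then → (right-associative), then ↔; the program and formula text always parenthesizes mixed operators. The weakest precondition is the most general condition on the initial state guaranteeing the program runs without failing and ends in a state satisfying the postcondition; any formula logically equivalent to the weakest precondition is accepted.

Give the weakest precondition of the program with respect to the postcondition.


Working backward. After the program, the postcondition (3*p + 2*p - 3 = -8 ∧ n ≥ -4) ∨ n + 3*n > -4 must hold; in canonical form it is (5*p = -5 ∧ n ≥ -4) ∨ 4*n > -4.
Before n := 3*n + 7: (5*p = -5 ∧ 3*n ≥ -11) ∨ 12*n > -32
Before skip: (5*p = -5 ∧ 3*n ≥ -11) ∨ 12*n > -32
Before p := 3*s + 9: (15*s = -50 ∧ 3*n ≥ -11) ∨ 12*n > -32
Answer: WP = (15*s = -50 ∧ 3*n ≥ -11) ∨ 12*n > -32


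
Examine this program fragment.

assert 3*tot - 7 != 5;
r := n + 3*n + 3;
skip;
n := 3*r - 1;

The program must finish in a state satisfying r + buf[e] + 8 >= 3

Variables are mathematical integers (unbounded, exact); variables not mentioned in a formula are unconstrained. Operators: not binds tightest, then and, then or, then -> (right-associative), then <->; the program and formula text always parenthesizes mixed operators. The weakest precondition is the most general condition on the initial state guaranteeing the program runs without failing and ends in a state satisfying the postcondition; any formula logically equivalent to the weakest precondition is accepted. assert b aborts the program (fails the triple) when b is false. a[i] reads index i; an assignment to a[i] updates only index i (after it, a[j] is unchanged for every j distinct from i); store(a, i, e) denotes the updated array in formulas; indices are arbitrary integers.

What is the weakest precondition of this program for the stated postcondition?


Working backward. After the program, the postcondition r + buf[e] + 8 >= 3 must hold; in canonical form it is buf[e] + r >= -5.
Before n := 3*r - 1: buf[e] + r >= -5
Before skip: buf[e] + r >= -5
Before r := n + 3*n + 3: buf[e] + 4*n >= -8
Before assert 3*tot - 7 != 5: 3*tot != 12 and buf[e] + 4*n >= -8
Answer: WP = 3*tot != 12 and buf[e] + 4*n >= -8


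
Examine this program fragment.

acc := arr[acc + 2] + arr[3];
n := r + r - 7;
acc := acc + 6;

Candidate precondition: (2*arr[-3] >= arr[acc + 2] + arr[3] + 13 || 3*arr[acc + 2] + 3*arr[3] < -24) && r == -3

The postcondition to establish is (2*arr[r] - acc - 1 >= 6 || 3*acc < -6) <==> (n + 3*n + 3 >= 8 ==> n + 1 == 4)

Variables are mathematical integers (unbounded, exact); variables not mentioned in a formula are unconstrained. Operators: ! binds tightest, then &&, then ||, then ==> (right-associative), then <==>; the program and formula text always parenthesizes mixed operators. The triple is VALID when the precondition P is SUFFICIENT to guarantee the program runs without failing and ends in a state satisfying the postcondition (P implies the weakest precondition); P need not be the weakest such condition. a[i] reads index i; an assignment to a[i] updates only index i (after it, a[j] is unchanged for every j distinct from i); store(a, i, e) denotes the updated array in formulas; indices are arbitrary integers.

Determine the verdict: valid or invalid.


Working backward. After the program, the postcondition (2*arr[r] - acc - 1 >= 6 || 3*acc < -6) <==> (n + 3*n + 3 >= 8 ==> n + 1 == 4) must hold; in canonical form it is (2*arr[r] >= acc + 7 || 3*acc < -6) <==> (4*n >= 5 ==> n == 3).
Before acc := acc + 6: (2*arr[r] >= acc + 13 || 3*acc < -24) <==> (4*n >= 5 ==> n == 3)
Before n := r + r - 7: (2*arr[r] >= acc + 13 || 3*acc < -24) <==> (8*r >= 33 ==> 2*r == 10)
Before acc := arr[acc + 2] + arr[3]: (2*arr[r] >= arr[acc + 2] + arr[3] + 13 || 3*arr[acc + 2] + 3*arr[3] < -24) <==> (8*r >= 33 ==> 2*r == 10)
The weakest precondition is (2*arr[r] >= arr[acc + 2] + arr[3] + 13 || 3*arr[acc + 2] + 3*arr[3] < -24) <==> (8*r >= 33 ==> 2*r == 10).
Check whether (2*arr[-3] >= arr[acc + 2] + arr[3] + 13 || 3*arr[acc + 2] + 3*arr[3] < -24) && r == -3 implies it.
Every state satisfying the precondition satisfies the weakest precondition: the implication holds.
Answer: valid


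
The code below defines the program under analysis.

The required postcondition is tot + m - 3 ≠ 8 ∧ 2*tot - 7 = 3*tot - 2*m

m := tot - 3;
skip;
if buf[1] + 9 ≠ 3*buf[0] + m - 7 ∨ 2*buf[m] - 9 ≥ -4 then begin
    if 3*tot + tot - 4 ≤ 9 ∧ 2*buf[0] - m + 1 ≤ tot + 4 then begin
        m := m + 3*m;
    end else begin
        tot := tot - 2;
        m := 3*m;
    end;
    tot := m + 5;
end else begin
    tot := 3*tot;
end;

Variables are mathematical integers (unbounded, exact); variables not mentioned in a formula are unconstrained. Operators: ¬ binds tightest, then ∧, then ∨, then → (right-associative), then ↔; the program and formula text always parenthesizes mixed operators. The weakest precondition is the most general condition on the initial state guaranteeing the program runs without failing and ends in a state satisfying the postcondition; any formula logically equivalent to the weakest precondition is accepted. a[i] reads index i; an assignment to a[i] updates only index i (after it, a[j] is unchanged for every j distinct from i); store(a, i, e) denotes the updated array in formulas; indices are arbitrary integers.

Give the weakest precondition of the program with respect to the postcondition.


Working backward. After the program, the postcondition tot + m - 3 ≠ 8 ∧ 2*tot - 7 = 3*tot - 2*m must hold; in canonical form it is m + tot ≠ 11 ∧ 2*m = tot + 7.
Then branch requires ((4*tot ≤ 13 ∧ 2*buf[0] ≤ m + tot + 3) → (8*m ≠ 6 ∧ 4*m = 12)) ∧ ((¬(4*tot ≤ 13 ∧ 2*buf[0] ≤ m + tot + 3)) → (6*m ≠ 6 ∧ 3*m = 12)); else branch requires m + 3*tot ≠ 11 ∧ 2*m = 3*tot + 7.
Before the if: ((buf[1] ≠ 3*buf[0] + m - 16 ∨ 2*buf[m] ≥ 5) → (((4*tot ≤ 13 ∧ 2*buf[0] ≤ m + tot + 3) → (8*m ≠ 6 ∧ 4*m = 12)) ∧ ((¬(4*tot ≤ 13 ∧ 2*buf[0] ≤ m + tot + 3)) → (6*m ≠ 6 ∧ 3*m = 12)))) ∧ ((¬(buf[1] ≠ 3*buf[0] + m - 16 ∨ 2*buf[m] ≥ 5)) → (m + 3*tot ≠ 11 ∧ 2*m = 3*tot + 7))
Before skip: ((buf[1] ≠ 3*buf[0] + m - 16 ∨ 2*buf[m] ≥ 5) → (((4*tot ≤ 13 ∧ 2*buf[0] ≤ m + tot + 3) → (8*m ≠ 6 ∧ 4*m = 12)) ∧ ((¬(4*tot ≤ 13 ∧ 2*buf[0] ≤ m + tot + 3)) → (6*m ≠ 6 ∧ 3*m = 12)))) ∧ ((¬(buf[1] ≠ 3*buf[0] + m - 16 ∨ 2*buf[m] ≥ 5)) → (m + 3*tot ≠ 11 ∧ 2*m = 3*tot + 7))
Before m := tot - 3: ((buf[1] ≠ 3*buf[0] + tot - 19 ∨ 2*buf[tot - 3] ≥ 5) → (((4*tot ≤ 13 ∧ 2*buf[0] ≤ 2*tot) → (8*tot ≠ 30 ∧ 4*tot = 24)) ∧ ((¬(4*tot ≤ 13 ∧ 2*buf[0] ≤ 2*tot)) → (6*tot ≠ 24 ∧ 3*tot = 21)))) ∧ ((¬(buf[1] ≠ 3*buf[0] + tot - 19 ∨ 2*buf[tot - 3] ≥ 5)) → (4*tot ≠ 14 ∧ tot = -13))
Answer: WP = ((buf[1] ≠ 3*buf[0] + tot - 19 ∨ 2*buf[tot - 3] ≥ 5) → (((4*tot ≤ 13 ∧ 2*buf[0] ≤ 2*tot) → (8*tot ≠ 30 ∧ 4*tot = 24)) ∧ ((¬(4*tot ≤ 13 ∧ 2*buf[0] ≤ 2*tot)) → (6*tot ≠ 24 ∧ 3*tot = 21)))) ∧ ((¬(buf[1] ≠ 3*buf[0] + tot - 19 ∨ 2*buf[tot - 3] ≥ 5)) → (4*tot ≠ 14 ∧ tot = -13))
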